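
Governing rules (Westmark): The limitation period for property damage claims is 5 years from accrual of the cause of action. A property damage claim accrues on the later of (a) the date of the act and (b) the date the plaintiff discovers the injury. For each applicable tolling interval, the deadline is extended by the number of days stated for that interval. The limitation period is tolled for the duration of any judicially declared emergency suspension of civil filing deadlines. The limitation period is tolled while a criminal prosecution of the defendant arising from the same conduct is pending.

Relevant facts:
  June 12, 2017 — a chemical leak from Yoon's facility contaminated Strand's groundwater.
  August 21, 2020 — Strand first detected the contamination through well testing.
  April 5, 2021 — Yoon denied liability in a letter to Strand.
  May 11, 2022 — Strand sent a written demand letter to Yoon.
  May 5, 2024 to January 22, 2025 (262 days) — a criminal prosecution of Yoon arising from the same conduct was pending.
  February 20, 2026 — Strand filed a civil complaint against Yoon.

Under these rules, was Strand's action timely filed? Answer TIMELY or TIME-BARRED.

TIMELY

Because discovery on August 21, 2020 post-dates the June 12, 2017 act, accrual under the later-of rule falls on August 21, 2020.
The untolled deadline — 5 years after August 21, 2020 — is August 21, 2025.
The period was tolled for 262 days by the pending criminal prosecution (May 5, 2024 to January 22, 2025), pushing the deadline to May 10, 2026.
Nothing else in the chronology tolls or restarts the period.
Filing on February 20, 2026 beat the May 10, 2026 deadline — the action is timely.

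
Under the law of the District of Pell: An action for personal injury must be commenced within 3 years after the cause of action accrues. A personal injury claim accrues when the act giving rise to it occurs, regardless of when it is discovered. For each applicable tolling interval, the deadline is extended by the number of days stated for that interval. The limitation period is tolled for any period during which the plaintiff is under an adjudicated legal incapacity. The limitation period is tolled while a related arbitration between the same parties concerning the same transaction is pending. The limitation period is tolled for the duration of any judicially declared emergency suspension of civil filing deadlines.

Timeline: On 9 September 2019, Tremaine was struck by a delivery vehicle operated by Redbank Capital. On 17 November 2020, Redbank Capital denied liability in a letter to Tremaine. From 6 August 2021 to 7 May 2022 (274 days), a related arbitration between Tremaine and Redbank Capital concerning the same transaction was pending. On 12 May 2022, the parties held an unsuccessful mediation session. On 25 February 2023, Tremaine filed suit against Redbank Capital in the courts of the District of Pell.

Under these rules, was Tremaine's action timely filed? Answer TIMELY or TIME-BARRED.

The limitation period began to run on 9 September 2019.
The untolled deadline — 3 years after 9 September 2019 — is 9 September 2022.
The period was tolled for 274 days by the pending related arbitration (6 August 2021 to 7 May 2022), pushing the deadline to 10 June 2023.
Nothing else in the chronology tolls or restarts the period.
The 25 February 2023 filing precedes the 10 June 2023 deadline; the claim is timely.

TIMELY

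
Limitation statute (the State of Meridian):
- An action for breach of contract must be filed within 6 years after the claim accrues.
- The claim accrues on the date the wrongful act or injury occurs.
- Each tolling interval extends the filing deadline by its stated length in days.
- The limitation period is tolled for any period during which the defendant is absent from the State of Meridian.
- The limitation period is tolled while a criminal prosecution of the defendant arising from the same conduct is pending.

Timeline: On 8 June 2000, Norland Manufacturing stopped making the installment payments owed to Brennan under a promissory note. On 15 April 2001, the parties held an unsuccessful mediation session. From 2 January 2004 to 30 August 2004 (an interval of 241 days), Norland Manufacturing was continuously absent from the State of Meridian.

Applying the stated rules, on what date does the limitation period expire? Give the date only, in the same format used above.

4 February 2007

The limitation period began to run on 8 June 2000.
6 years from 8 June 2000 is 8 June 2006.
The defendant's absence from the jurisdiction from 2 January 2004 to 30 August 2004 tolled the period for 241 days, extending the deadline to 4 February 2007.
Nothing else in the chronology tolls or restarts the period.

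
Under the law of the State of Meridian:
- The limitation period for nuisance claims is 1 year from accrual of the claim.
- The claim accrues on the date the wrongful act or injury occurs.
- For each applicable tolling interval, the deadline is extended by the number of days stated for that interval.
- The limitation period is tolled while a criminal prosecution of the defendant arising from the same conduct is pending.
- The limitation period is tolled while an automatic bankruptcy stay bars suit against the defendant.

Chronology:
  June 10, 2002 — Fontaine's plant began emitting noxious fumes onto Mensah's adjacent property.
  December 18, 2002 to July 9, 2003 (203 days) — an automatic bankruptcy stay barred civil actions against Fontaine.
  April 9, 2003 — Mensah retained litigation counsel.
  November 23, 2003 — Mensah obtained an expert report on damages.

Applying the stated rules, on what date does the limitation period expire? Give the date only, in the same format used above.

December 30, 2003

The limitation period began to run on June 10, 2002.
Adding the 1 year base period to June 10, 2002 gives a deadline of June 10, 2003, before any tolling.
The automatic bankruptcy stay from December 18, 2002 to July 9, 2003 tolled the period for 203 days, extending the deadline to December 30, 2003.
None of the other events listed affects the running of the period under the stated rules.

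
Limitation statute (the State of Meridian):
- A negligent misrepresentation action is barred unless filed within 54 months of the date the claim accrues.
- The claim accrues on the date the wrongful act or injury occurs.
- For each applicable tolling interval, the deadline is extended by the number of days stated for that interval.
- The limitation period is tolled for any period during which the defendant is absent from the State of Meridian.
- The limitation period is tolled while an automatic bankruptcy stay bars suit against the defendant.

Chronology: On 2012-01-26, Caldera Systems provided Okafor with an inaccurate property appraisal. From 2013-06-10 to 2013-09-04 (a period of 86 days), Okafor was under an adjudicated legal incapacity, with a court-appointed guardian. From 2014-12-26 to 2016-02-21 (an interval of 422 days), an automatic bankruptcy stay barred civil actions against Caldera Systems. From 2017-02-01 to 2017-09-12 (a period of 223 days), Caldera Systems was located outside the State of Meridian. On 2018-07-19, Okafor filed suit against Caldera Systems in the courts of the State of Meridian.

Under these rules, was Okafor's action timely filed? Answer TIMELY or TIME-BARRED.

The claim accrued on 2012-01-26, the date of the act.
54 months from 2012-01-26 is 2016-07-26.
The period was tolled for 422 days by the automatic bankruptcy stay (2014-12-26 to 2016-02-21), pushing the deadline to 2017-09-21.
The period was tolled for 223 days by the defendant's absence from the jurisdiction (2017-02-01 to 2017-09-12), pushing the deadline to 2018-05-02.
The plaintiff's legal incapacity from 2013-06-10 to 2013-09-04 does not toll the period, because no stated rule makes the plaintiff's incapacity a tolling event.
Filing on 2018-07-19 missed the 2018-05-02 deadline — the action is time-barred.

TIME-BARRED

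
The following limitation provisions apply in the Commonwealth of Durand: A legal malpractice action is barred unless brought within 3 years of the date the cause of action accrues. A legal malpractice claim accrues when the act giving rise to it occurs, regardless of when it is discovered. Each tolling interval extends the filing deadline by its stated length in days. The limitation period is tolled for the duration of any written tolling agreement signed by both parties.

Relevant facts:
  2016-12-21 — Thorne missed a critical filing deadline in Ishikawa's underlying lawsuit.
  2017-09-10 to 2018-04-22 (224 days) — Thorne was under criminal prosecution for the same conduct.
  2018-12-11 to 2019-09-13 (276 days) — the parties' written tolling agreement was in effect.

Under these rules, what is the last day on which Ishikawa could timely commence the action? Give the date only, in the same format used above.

2020-09-22

The limitation period began to run on 2016-12-21.
Adding the 3 years base period to 2016-12-21 gives a deadline of 2019-12-21, before any tolling.
The period was tolled for 276 days by the written tolling agreement (2018-12-11 to 2019-09-13), pushing the deadline to 2020-09-22.
No stated provision tolls the period for a criminal prosecution, so the interval from 2017-09-10 to 2018-04-22 has no effect on the deadline.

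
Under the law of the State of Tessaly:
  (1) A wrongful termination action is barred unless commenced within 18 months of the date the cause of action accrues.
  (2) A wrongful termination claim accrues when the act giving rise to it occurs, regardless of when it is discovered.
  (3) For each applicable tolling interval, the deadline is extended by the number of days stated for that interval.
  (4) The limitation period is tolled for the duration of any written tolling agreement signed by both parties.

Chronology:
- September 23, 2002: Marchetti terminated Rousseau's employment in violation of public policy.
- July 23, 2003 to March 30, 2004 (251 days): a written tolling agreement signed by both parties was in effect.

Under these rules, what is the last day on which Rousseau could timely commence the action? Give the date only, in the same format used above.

November 29, 2004

The cause of action accrued on September 23, 2002, the date of the act.
The untolled deadline — 18 months after September 23, 2002 — is March 23, 2004.
Because the written tolling agreement ran from July 23, 2003 to March 30, 2004, the deadline is extended by 251 days to November 29, 2004.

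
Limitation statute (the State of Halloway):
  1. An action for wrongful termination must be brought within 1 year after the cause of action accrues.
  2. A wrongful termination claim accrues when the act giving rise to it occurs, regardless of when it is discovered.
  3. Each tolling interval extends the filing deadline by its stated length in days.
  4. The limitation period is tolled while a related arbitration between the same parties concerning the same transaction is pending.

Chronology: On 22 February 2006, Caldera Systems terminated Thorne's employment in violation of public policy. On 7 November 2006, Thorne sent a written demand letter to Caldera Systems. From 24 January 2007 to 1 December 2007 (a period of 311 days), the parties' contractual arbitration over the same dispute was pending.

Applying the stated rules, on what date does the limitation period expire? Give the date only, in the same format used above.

30 December 2007

The claim accrued on 22 February 2006, when the wrongful act occurred.
1 year from 22 February 2006 is 22 February 2007.
Because the pending related arbitration ran from 24 January 2007 to 1 December 2007, the deadline is extended by 311 days to 30 December 2007.
None of the other events listed affects the running of the period under the stated rules.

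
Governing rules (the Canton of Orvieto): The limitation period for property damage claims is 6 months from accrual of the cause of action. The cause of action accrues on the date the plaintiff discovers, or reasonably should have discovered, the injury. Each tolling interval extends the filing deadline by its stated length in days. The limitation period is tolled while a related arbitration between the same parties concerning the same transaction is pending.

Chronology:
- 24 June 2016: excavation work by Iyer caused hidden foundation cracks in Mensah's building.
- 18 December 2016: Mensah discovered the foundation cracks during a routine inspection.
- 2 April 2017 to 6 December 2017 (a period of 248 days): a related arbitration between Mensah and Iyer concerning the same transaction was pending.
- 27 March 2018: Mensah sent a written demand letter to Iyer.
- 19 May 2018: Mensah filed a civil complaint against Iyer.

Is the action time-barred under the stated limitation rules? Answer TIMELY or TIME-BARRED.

The claim did not accrue until Mensah discovered the injury on 18 December 2016; the 24 June 2016 act date does not start the clock under the stated rule.
The untolled deadline — 6 months after 18 December 2016 — is 18 June 2017.
The pending related arbitration from 2 April 2017 to 6 December 2017 tolled the period for 248 days, extending the deadline to 21 February 2018.
Nothing else in the chronology tolls or restarts the period.
The 19 May 2018 filing falls after the 21 February 2018 deadline; the claim is time-barred.

TIME-BARRED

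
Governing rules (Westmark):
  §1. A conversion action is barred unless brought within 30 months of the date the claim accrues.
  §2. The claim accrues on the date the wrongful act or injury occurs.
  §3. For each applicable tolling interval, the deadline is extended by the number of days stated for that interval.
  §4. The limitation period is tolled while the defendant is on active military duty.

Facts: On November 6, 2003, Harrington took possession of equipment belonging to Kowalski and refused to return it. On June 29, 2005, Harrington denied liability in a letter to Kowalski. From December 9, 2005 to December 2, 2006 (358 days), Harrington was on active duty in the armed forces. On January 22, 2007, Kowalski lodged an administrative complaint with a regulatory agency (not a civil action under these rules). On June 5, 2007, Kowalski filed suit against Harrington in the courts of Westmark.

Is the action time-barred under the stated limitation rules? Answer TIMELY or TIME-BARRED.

The limitation period began to run on November 6, 2003.
The untolled deadline — 30 months after November 6, 2003 — is May 6, 2006.
The defendant's active military service from December 9, 2005 to December 2, 2006 tolled the period for 358 days, extending the deadline to April 29, 2007.
Nothing else in the chronology tolls or restarts the period.
The June 5, 2007 filing falls after the April 29, 2007 deadline; the claim is time-barred.

TIME-BARRED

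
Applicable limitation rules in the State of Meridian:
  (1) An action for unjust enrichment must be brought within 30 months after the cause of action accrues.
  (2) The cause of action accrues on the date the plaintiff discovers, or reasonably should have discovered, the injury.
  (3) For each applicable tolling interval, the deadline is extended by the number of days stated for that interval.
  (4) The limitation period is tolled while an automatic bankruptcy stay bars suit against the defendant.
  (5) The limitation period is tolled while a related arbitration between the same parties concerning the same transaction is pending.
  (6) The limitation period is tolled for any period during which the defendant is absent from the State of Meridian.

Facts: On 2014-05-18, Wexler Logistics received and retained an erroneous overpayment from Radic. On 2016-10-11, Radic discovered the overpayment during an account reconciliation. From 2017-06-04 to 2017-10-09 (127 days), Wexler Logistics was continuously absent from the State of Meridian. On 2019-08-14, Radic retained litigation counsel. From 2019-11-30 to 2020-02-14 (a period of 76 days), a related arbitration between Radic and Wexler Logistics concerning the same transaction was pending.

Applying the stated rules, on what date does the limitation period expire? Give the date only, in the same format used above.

Under the discovery rule, the claim accrued on 2016-10-11, when Radic discovered the injury — not on the 2014-05-18 date of the underlying act.
The untolled deadline — 30 months after 2016-10-11 — is 2019-04-11.
The defendant's absence from the jurisdiction from 2017-06-04 to 2017-10-09 tolled the period for 127 days, extending the deadline to 2019-08-16.
By the time the pending related arbitration began on 2019-11-30, the limitation period had already expired on 2019-08-16; that interval cannot revive it.
None of the other events listed affects the running of the period under the stated rules.

2019-08-16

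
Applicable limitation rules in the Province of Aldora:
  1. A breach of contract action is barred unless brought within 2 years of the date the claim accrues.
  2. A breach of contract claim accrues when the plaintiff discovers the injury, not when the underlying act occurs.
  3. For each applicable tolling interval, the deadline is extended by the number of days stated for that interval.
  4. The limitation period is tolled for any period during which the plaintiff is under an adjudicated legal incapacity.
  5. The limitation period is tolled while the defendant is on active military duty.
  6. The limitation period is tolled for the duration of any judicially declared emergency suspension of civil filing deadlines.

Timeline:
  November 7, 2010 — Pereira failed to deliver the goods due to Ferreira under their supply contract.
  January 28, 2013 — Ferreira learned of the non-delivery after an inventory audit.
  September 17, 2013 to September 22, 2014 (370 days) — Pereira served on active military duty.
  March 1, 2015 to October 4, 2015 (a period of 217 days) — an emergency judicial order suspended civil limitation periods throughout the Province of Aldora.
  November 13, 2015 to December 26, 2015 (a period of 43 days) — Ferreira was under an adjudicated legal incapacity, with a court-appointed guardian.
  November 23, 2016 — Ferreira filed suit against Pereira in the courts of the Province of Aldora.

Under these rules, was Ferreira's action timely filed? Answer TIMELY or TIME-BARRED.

Under the discovery rule, the claim accrued on January 28, 2013, when Ferreira discovered the injury — not on the November 7, 2010 date of the underlying act.
2 years from January 28, 2013 is January 28, 2015.
Because the defendant's active military service ran from September 17, 2013 to September 22, 2014, the deadline is extended by 370 days to February 2, 2016.
Because the emergency suspension of filing deadlines ran from March 1, 2015 to October 4, 2015, the deadline is extended by 217 days to September 6, 2016.
The plaintiff's legal incapacity from November 13, 2015 to December 26, 2015 tolled the period for 43 days, extending the deadline to October 19, 2016.
Filing on November 23, 2016 missed the October 19, 2016 deadline — the action is time-barred.

TIME-BARRED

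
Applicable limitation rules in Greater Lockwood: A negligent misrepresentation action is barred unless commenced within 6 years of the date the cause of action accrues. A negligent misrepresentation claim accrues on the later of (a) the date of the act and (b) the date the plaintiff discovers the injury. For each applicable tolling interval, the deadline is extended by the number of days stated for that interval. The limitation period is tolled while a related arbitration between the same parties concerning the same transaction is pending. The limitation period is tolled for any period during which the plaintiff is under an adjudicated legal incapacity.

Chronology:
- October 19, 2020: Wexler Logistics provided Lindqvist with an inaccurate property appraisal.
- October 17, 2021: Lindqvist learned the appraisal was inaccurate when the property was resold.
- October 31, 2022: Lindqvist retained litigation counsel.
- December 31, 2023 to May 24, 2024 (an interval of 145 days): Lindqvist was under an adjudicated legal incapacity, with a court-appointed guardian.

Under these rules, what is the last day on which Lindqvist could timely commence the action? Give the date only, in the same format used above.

Because discovery on October 17, 2021 post-dates the October 19, 2020 act, accrual under the later-of rule falls on October 17, 2021.
6 years from October 17, 2021 is October 17, 2027.
The period was tolled for 145 days by the plaintiff's legal incapacity (December 31, 2023 to May 24, 2024), pushing the deadline to March 10, 2028.
The other events in the timeline have no effect on the limitation period under the stated rules.

March 10, 2028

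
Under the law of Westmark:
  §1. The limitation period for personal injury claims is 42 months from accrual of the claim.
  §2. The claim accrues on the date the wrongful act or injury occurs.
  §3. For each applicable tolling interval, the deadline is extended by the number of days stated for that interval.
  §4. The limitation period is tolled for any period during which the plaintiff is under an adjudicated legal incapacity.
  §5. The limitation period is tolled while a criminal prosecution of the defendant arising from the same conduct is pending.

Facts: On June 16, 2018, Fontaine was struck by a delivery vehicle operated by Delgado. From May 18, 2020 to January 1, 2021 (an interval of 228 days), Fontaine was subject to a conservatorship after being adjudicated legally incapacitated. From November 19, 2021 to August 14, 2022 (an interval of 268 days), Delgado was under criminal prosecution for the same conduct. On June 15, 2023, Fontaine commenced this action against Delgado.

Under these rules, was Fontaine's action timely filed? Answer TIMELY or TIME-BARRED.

The claim accrued on June 16, 2018, the date of the act.
The untolled deadline — 42 months after June 16, 2018 — is December 16, 2021.
Because the plaintiff's legal incapacity ran from May 18, 2020 to January 1, 2021, the deadline is extended by 228 days to August 1, 2022.
The pending criminal prosecution from November 19, 2021 to August 14, 2022 tolled the period for 268 days, extending the deadline to April 26, 2023.
The June 15, 2023 filing falls after the April 26, 2023 deadline; the claim is time-barred.

TIME-BARRED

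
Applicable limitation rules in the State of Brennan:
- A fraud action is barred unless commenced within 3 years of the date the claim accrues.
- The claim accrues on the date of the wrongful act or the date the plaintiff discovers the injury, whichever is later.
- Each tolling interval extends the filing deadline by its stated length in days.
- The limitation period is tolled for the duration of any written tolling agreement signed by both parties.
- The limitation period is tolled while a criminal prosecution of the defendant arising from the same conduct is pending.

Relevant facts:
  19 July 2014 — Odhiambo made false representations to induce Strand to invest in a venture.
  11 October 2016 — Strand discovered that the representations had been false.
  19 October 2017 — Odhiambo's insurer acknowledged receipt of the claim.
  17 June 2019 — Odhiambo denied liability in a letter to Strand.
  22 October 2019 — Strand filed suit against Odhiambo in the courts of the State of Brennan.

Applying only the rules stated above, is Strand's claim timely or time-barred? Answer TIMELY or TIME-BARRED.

The claim accrued on 11 October 2016 — the later of the 19 July 2014 act and the 11 October 2016 discovery.
Adding the 3 years base period to 11 October 2016 gives a deadline of 11 October 2019, before any tolling.
None of the other events listed affects the running of the period under the stated rules.
Strand filed on 22 October 2019, after the 11 October 2019 deadline, so the action is time-barred.

TIME-BARRED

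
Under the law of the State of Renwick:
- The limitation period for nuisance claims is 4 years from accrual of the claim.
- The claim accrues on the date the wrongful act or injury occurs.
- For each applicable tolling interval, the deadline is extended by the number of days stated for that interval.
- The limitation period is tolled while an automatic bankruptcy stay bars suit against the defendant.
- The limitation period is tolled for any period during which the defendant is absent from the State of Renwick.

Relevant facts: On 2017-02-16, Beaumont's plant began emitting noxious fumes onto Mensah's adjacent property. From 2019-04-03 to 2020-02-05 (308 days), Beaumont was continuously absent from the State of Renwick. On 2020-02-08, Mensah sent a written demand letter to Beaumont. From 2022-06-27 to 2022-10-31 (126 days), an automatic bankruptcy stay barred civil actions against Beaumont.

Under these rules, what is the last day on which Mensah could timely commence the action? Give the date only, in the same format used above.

2021-12-21

The claim accrued on 2017-02-16, the date of the act.
Adding the 4 years base period to 2017-02-16 gives a deadline of 2021-02-16, before any tolling.
The defendant's absence from the jurisdiction from 2019-04-03 to 2020-02-05 tolled the period for 308 days, extending the deadline to 2021-12-21.
The automatic bankruptcy stay starting 2022-06-27 came too late — the period had run on 2021-12-21 — and so does not extend the deadline.
None of the other events listed affects the running of the period under the stated rules.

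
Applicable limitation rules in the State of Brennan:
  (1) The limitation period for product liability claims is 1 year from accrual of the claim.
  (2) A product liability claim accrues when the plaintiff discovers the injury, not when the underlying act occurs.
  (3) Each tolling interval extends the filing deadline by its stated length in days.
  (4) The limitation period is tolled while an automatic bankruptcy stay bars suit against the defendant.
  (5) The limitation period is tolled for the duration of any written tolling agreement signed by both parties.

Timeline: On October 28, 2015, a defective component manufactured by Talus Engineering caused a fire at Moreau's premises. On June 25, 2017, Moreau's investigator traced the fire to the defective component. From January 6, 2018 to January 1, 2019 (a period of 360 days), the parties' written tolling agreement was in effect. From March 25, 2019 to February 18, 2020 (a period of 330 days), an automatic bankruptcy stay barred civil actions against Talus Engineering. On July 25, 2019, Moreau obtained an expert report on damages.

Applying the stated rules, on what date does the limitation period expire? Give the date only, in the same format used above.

May 15, 2020

Accrual is tied to discovery, so the period began on June 25, 2017 rather than on October 28, 2015 when the act occurred.
The untolled deadline — 1 year after June 25, 2017 — is June 25, 2018.
Because the written tolling agreement ran from January 6, 2018 to January 1, 2019, the deadline is extended by 360 days to June 20, 2019.
The automatic bankruptcy stay from March 25, 2019 to February 18, 2020 tolled the period for 330 days, extending the deadline to May 15, 2020.
Nothing else in the chronology tolls or restarts the period.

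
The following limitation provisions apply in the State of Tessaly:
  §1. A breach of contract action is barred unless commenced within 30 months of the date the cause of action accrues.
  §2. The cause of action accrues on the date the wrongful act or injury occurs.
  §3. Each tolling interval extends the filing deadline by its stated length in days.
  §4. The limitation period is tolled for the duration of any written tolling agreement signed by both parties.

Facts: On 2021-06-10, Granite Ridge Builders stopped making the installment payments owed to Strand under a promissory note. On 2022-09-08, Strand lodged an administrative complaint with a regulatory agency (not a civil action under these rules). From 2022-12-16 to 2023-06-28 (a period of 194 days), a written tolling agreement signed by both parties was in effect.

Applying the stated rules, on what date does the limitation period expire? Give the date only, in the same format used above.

2024-06-21

The limitation period began to run on 2021-06-10.
The untolled deadline — 30 months after 2021-06-10 — is 2023-12-10.
Because the written tolling agreement ran from 2022-12-16 to 2023-06-28, the deadline is extended by 194 days to 2024-06-21.
Nothing else in the chronology tolls or restarts the period.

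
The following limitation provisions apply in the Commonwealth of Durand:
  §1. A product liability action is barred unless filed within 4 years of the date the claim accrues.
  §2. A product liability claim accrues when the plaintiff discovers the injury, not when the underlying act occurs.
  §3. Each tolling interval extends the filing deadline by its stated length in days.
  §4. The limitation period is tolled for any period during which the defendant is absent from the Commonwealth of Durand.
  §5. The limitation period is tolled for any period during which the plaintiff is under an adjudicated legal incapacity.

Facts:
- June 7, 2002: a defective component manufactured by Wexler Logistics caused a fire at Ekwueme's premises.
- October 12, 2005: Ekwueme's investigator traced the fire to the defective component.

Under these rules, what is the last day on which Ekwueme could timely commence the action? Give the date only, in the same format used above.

The claim did not accrue until Ekwueme discovered the injury on October 12, 2005; the June 7, 2002 act date does not start the clock under the stated rule.
The untolled deadline — 4 years after October 12, 2005 — is October 12, 2009.

October 12, 2009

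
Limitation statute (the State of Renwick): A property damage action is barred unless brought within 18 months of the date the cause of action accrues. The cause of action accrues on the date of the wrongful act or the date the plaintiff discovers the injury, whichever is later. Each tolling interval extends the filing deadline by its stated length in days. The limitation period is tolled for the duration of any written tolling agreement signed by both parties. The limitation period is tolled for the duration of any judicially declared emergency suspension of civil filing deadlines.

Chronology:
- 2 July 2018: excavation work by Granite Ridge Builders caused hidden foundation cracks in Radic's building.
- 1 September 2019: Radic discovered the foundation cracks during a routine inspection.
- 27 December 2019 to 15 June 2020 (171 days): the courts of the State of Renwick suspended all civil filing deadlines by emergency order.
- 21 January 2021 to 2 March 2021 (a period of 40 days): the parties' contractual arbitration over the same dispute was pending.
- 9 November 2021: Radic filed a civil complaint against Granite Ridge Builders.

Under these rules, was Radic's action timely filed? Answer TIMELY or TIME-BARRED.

Because discovery on 1 September 2019 post-dates the 2 July 2018 act, accrual under the later-of rule falls on 1 September 2019.
Adding the 18 months base period to 1 September 2019 gives a deadline of 1 March 2021, before any tolling.
The emergency suspension of filing deadlines from 27 December 2019 to 15 June 2020 tolled the period for 171 days, extending the deadline to 19 August 2021.
The pending related arbitration from 21 January 2021 to 2 March 2021 does not toll the period, because no stated rule makes a pending arbitration a tolling event.
Radic filed on 9 November 2021, after the 19 August 2021 deadline, so the action is time-barred.

TIME-BARRED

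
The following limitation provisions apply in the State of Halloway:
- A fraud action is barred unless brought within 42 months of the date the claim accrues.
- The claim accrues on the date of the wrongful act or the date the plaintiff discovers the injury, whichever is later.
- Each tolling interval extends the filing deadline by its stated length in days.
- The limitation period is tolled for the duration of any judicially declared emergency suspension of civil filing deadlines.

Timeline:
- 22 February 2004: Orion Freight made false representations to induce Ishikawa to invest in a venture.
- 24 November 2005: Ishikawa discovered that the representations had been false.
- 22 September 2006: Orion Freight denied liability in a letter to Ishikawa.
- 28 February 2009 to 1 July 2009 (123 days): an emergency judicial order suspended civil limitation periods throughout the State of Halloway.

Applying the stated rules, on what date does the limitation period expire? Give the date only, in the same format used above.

Because discovery on 24 November 2005 post-dates the 22 February 2004 act, accrual under the later-of rule falls on 24 November 2005.
Adding the 42 months base period to 24 November 2005 gives a deadline of 24 May 2009, before any tolling.
The period was tolled for 123 days by the emergency suspension of filing deadlines (28 February 2009 to 1 July 2009), pushing the deadline to 24 September 2009.
The other events in the timeline have no effect on the limitation period under the stated rules.

24 September 2009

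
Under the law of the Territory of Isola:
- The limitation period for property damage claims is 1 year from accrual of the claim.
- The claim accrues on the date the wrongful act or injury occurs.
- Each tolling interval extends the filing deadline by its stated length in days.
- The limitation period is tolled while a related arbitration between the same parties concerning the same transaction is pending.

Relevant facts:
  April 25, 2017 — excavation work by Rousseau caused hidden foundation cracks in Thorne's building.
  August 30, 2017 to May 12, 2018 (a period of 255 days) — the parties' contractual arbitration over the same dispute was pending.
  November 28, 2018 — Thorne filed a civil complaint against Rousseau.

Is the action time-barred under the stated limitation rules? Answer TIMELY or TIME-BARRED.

The claim accrued on April 25, 2017, when the wrongful act occurred.
The untolled deadline — 1 year after April 25, 2017 — is April 25, 2018.
The period was tolled for 255 days by the pending related arbitration (August 30, 2017 to May 12, 2018), pushing the deadline to January 5, 2019.
Thorne filed on November 28, 2018, before the January 5, 2019 deadline, so the action is timely.

TIMELY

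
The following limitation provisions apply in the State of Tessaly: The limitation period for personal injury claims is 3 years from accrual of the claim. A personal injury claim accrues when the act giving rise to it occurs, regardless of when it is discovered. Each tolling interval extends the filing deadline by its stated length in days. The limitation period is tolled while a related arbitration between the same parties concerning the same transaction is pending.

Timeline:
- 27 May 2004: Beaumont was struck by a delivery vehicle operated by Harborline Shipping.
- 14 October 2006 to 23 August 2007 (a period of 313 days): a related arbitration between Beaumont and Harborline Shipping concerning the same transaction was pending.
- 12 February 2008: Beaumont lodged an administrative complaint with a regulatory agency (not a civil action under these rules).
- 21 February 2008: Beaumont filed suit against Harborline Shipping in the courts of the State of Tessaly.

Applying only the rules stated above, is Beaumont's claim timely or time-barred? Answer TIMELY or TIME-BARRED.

TIMELY

The limitation period began to run on 27 May 2004.
3 years from 27 May 2004 is 27 May 2007.
The period was tolled for 313 days by the pending related arbitration (14 October 2006 to 23 August 2007), pushing the deadline to 4 April 2008.
The other events in the timeline have no effect on the limitation period under the stated rules.
The 21 February 2008 filing precedes the 4 April 2008 deadline; the claim is timely.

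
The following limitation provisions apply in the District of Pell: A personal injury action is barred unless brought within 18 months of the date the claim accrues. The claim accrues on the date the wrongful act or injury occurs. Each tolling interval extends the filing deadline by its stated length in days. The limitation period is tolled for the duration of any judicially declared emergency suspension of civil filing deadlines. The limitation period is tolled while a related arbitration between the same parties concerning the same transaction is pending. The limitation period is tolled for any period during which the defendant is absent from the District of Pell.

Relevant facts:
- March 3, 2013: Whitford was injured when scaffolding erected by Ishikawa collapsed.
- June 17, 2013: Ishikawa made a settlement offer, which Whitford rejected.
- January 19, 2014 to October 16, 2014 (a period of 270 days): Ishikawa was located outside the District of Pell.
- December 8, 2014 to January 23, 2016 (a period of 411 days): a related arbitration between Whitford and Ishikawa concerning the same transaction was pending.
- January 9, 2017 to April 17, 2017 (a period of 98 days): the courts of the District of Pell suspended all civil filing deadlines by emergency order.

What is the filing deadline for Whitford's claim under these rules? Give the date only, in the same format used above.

July 15, 2016

The claim accrued on March 3, 2013, the date of the act.
18 months from March 3, 2013 is September 3, 2014.
The defendant's absence from the jurisdiction from January 19, 2014 to October 16, 2014 tolled the period for 270 days, extending the deadline to May 31, 2015.
The pending related arbitration from December 8, 2014 to January 23, 2016 tolled the period for 411 days, extending the deadline to July 15, 2016.
By the time the emergency suspension of filing deadlines began on January 9, 2017, the limitation period had already expired on July 15, 2016; that interval cannot revive it.
The other events in the timeline have no effect on the limitation period under the stated rules.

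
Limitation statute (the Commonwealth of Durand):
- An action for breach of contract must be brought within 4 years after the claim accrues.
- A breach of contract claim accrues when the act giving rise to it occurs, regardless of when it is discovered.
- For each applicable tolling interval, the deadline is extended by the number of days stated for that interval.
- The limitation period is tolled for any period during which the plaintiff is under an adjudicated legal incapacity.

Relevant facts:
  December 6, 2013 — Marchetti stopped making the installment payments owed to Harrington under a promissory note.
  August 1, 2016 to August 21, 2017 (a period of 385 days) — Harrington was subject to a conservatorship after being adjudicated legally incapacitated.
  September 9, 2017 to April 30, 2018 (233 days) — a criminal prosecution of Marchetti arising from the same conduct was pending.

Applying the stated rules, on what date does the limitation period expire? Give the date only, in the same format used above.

The claim accrued on December 6, 2013, when the wrongful act occurred.
4 years from December 6, 2013 is December 6, 2017.
The period was tolled for 385 days by the plaintiff's legal incapacity (August 1, 2016 to August 21, 2017), pushing the deadline to December 26, 2018.
Although a criminal prosecution ran from September 9, 2017 to April 30, 2018, the stated rules do not make that a tolling event, so it is disregarded.

December 26, 2018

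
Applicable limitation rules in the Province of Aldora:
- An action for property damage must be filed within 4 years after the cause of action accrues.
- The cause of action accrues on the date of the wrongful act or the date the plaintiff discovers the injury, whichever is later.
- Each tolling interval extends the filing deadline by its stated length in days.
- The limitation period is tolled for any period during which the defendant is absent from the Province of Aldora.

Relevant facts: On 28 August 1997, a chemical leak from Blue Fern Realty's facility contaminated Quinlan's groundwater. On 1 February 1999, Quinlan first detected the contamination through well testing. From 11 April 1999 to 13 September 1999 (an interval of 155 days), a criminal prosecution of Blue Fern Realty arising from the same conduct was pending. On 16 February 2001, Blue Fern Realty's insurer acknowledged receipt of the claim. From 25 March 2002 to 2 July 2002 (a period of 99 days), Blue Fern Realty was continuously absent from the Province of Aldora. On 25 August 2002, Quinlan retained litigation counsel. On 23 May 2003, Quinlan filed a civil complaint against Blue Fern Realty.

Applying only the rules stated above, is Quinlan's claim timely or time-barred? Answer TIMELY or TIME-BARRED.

TIME-BARRED

Taking the later of the act (28 August 1997) and discovery (1 February 1999), the claim accrued on 1 February 1999.
Adding the 4 years base period to 1 February 1999 gives a deadline of 1 February 2003, before any tolling.
The period was tolled for 99 days by the defendant's absence from the jurisdiction (25 March 2002 to 2 July 2002), pushing the deadline to 11 May 2003.
No stated provision tolls the period for a criminal prosecution, so the interval from 11 April 1999 to 13 September 1999 has no effect on the deadline.
The other events in the timeline have no effect on the limitation period under the stated rules.
The 23 May 2003 filing falls after the 11 May 2003 deadline; the claim is time-barred.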